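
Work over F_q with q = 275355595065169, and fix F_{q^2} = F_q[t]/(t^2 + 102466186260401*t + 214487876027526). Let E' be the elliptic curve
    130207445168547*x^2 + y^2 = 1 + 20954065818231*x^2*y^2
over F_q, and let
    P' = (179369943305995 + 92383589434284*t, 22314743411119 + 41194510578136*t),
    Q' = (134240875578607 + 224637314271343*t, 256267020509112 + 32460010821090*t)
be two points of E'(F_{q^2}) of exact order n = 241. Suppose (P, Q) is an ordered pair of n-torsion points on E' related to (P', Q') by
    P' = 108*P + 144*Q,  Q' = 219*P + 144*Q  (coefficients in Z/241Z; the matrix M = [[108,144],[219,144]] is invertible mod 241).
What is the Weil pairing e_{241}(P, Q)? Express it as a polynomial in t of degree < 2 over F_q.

The 241-Weil pairing on E[241] over F_{275355595065169} is alternating-bilinear: e_{241}(P',Q') = e_{241}(P,Q)^det(M).
So e_{241}(P,Q) = e_{241}(P',Q')^{207}, since 163*207 = 1 mod 241.
Edwards a_E,d_E -> Montgomery A=129177519804725,B=242842971634424 -> Weierstrass 171710817396407,146668611261090 via alpha=25193585164463,beta=27313344837579.
n = 241 = (11110001)_2 (8 bits, wt 5); accumulate f_{241,P'}(Q'+S)/f_{241,P'}(S) along the 7-step ladder.
e_{241}(P',Q') = 44223161747084 + 61610455754270*t.
Hence e(P,Q) = 128346237804060 + 238464608324629*t in F_{275355595065169^2}^*.

128346237804060 + 238464608324629*t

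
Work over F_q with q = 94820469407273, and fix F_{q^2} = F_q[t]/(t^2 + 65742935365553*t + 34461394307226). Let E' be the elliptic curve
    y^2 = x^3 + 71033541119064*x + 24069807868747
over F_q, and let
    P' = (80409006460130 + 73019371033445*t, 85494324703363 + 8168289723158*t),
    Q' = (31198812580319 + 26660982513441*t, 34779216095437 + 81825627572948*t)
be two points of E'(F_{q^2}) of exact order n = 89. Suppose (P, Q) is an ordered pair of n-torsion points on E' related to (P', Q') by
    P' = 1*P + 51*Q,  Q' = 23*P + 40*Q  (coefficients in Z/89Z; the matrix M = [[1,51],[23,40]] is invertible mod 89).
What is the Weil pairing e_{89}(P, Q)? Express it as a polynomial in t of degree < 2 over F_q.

Under M = [[1,51],[23,40]] in GL_2(Z/89), e_{89}(P',Q') = e_{89}(P,Q)^(1*40-51*23 mod 89).
Inverting 24 mod 89: 26. Thus e_{89}(P,Q) = e(P',Q')^{26}.
Miller loop for e_{89} over F_{94820469407273^2}: bits of 89 = 1011001; 6 double steps + 3 add steps, l/v at each.
Miller gives e_{89}(P',Q') = 86805335631409 + 12632508189949*t in F_{94820469407273^2}.
Finally e_{89}(P,Q) = 9539448057514 + 91706917159649*t.

9539448057514 + 91706917159649*t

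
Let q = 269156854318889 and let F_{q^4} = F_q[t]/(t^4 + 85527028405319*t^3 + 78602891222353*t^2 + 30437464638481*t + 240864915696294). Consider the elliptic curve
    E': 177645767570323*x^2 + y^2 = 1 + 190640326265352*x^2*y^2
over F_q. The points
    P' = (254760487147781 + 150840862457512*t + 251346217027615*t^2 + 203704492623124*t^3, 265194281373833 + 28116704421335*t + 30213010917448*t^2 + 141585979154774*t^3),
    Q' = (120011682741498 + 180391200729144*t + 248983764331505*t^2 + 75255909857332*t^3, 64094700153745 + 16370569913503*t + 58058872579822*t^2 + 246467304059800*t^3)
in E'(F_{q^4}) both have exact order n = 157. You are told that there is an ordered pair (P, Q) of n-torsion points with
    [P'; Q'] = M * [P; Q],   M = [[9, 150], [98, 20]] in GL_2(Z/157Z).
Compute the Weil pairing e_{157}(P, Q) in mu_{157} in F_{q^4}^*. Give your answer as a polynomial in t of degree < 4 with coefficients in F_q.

192867241532683 + 105352844930303*t + 160360007715558*t^2 + 175134364623853*t^3

e_{157} is bilinear + alternating on E[157], so e_{157}(9*P + 150*Q, 98*P + 20*Q) = e_{157}(P,Q)^(9*20-150*98).
So e_{157}(P,Q) = e_{157}(P',Q')^{126}, since 81*126 = 1 mod 157.
Map (x,y)_Ed via u=(1+y)/(1-y), v=(1+y)/((1-y)x) to Montgomery A=17060129313894,B=128417741400610; then to (a',b')=(51736989543854,0).
8-bit Miller (10011101) on E'/F_{269156854318889} with a'=51736989543854, b'=0: accumulate tangent/chord ratios at Q'+S and P'+S'.
The quotient is 207323789268474 + 357150832978*t + 52559039762081*t^2 + 13064738130467*t^3.
Raise to 126: e(P,Q) = 192867241532683 + 105352844930303*t + 160360007715558*t^2 + 175134364623853*t^3 in mu_{157}.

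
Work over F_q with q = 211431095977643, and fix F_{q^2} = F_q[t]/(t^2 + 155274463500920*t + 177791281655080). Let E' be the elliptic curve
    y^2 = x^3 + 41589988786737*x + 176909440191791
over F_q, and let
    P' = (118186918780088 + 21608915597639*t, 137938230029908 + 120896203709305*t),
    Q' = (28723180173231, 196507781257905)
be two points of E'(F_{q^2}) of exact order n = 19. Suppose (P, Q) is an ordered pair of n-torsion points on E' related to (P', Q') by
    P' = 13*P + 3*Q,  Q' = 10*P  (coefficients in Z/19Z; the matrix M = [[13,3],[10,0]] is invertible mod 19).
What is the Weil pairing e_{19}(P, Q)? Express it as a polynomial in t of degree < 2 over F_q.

38708622283328 + 155062921241092*t

e_{19} is bilinear + alternating on E[19], so e_{19}(13*P + 3*Q, 10*P) = e_{19}(P,Q)^(13*0-3*10).
det(M) mod 19 = 8; its inverse in (Z/19)^* is 12 (check: 8*12 mod 19 = 1).
Build f_{19,P'} and f_{19,Q'} via the 5-bit ladder of 19=10011_2; evaluate at shifted divisors; quotient in F_{211431095977643^2}.
Miller gives e_{19}(P',Q') = 139140375433592 + 54609781551325*t in F_{211431095977643^2}.
Thus e_{19}(P,Q) = 38708622283328 + 155062921241092*t.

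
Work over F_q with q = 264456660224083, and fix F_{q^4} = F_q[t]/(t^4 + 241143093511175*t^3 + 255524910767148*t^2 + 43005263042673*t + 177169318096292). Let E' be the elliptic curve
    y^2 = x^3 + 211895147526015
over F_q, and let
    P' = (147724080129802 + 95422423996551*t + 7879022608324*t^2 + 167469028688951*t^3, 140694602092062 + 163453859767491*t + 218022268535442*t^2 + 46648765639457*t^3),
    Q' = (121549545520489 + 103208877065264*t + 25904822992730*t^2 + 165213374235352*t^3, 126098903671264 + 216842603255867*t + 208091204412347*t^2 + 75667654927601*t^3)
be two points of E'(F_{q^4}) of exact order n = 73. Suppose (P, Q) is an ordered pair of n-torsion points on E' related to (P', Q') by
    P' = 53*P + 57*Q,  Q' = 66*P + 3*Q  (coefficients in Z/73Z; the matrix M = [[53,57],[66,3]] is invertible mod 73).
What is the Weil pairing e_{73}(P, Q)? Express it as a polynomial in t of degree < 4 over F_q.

203158867968613 + 113570218714542*t + 10063961304270*t^2 + 199688378341985*t^3

The 73-Weil pairing on E[73] over F_{264456660224083} is alternating-bilinear: e_{73}(P',Q') = e_{73}(P,Q)^det(M).
Inverting 47 mod 73: 14. Thus e_{73}(P,Q) = e(P',Q')^{14}.
7-bit Miller (1001001) on E'/F_{264456660224083} with a'=0, b'=211895147526015: accumulate tangent/chord ratios at Q'+S and P'+S'.
Result: e(P',Q') = 24839419013563 + 107948239100579*t + 232815654643283*t^2 + 109653441503703*t^3.
Hence e(P,Q) = 203158867968613 + 113570218714542*t + 10063961304270*t^2 + 199688378341985*t^3 in F_{264456660224083^4}^*.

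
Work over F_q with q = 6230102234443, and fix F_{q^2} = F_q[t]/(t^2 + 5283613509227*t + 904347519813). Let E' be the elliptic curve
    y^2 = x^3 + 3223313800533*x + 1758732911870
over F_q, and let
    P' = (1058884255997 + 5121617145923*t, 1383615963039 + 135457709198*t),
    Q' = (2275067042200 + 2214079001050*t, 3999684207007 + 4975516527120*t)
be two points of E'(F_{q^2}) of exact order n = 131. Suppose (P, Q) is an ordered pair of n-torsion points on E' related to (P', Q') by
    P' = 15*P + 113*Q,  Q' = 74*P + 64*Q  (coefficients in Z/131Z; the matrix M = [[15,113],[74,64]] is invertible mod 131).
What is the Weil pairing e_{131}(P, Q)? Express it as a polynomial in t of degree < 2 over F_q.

e_{131} is bilinear + alternating on E[131], so e_{131}(15*P + 113*Q, 74*P + 64*Q) = e_{131}(P,Q)^(15*64-113*74).
det M = 15*64 - 113*74 = -7402 = 65 (mod 131); 65^{-1} = 129 (mod 131).
Build f_{131,P'} and f_{131,Q'} via the 8-bit ladder of 131=10000011_2; evaluate at shifted divisors; quotient in F_{6230102234443^2}.
The quotient is 1317117878203 + 5317897796656*t.
Thus e_{131}(P,Q) = 3708217899876 + 1293648354513*t.

3708217899876 + 1293648354513*t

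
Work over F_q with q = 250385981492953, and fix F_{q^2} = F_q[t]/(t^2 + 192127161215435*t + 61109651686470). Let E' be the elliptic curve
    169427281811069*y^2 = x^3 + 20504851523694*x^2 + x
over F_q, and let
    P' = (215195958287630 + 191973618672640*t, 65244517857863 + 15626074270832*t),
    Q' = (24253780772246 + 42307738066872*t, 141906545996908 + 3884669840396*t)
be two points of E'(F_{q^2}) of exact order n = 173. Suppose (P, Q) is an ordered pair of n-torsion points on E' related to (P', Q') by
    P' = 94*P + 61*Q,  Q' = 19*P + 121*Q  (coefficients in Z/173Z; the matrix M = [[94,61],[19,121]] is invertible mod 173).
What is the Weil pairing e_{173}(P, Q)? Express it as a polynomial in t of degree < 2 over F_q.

Under M = [[94,61],[19,121]] in GL_2(Z/173), e_{173}(P',Q') = e_{173}(P,Q)^(94*121-61*19 mod 173).
det M = 94*121 - 61*19 = 10215 = 8 (mod 173); 8^{-1} = 65 (mod 173).
(x,y)|->(83382982666666x+20139152011283,83382982666666y) sends E' to y^2=x^3+141116936327591*x.
Double-and-add over 10101101: 8-1 doublings, 5-1 additions; each step l_{T,T}/v_{2T} or l_{T,P'}/v at Q'+S for random S.
So e_{173}(P',Q') = 144007580456697 + 129905715809454*t.
e_{173}(P,Q) = (144007580456697 + 129905715809454*t)^{65} = 222031292178053 + 99603745920977*t.

222031292178053 + 99603745920977*t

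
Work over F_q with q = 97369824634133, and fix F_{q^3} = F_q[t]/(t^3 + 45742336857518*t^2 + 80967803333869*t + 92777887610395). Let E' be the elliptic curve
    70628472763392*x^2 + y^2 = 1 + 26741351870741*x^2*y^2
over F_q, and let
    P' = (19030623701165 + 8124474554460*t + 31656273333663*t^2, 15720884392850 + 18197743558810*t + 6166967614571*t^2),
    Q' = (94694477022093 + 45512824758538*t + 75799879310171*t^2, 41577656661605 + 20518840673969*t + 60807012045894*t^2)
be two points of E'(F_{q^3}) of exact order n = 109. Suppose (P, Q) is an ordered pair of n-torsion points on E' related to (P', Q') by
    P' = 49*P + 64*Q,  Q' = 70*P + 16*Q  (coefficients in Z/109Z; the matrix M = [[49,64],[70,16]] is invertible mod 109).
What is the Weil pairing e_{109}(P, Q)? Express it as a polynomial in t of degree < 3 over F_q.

e_{109}(aP+bQ,cP+dQ) = e_{109}(P,Q)^(ad-bc); with (a,b,c,d)=(49,64,70,16) this gives the det-109 law.
49*16 - 64*70 = -3696; reduced mod 109: det = 10, inverse 11.
Edwards a_E,d_E -> Montgomery A=0,B=13191052304581 -> Weierstrass 2169185630425,0 via alpha=0,beta=35314236381696.
7-bit Miller (1101101) on E'/F_{97369824634133} with a'=2169185630425, b'=0: accumulate tangent/chord ratios at Q'+S and P'+S'.
e_{109}(P',Q') = 26727539912539 + 21661171357003*t + 72278104976858*t^2.
Raise to 11: e(P,Q) = 22464464638329 + 39679636122256*t + 90937243701365*t^2 in mu_{109}.

22464464638329 + 39679636122256*t + 90937243701365*t^2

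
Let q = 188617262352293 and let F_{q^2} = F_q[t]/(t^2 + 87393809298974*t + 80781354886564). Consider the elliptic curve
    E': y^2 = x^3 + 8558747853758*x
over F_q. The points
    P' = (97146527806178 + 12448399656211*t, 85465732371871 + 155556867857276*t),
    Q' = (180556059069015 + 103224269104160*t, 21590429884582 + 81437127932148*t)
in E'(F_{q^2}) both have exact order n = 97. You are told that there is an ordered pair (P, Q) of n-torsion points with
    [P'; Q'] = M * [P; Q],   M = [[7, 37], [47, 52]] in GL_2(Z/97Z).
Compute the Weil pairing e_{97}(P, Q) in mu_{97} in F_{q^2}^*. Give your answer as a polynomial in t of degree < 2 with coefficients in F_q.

135290226218855 + 47157623404351*t

The 97-Weil pairing on E[97] over F_{188617262352293} is alternating-bilinear: e_{97}(P',Q') = e_{97}(P,Q)^det(M).
Inverting 80 mod 97: 57. Thus e_{97}(P,Q) = e(P',Q')^{57}.
n = 97 = (1100001)_2 (7 bits, wt 3); accumulate f_{97,P'}(Q'+S)/f_{97,P'}(S) along the 6-step ladder.
f_P(D_Q)/f_Q(D_P) = 166544269533793 + 168378669490542*t.
Thus e_{97}(P,Q) = 135290226218855 + 47157623404351*t.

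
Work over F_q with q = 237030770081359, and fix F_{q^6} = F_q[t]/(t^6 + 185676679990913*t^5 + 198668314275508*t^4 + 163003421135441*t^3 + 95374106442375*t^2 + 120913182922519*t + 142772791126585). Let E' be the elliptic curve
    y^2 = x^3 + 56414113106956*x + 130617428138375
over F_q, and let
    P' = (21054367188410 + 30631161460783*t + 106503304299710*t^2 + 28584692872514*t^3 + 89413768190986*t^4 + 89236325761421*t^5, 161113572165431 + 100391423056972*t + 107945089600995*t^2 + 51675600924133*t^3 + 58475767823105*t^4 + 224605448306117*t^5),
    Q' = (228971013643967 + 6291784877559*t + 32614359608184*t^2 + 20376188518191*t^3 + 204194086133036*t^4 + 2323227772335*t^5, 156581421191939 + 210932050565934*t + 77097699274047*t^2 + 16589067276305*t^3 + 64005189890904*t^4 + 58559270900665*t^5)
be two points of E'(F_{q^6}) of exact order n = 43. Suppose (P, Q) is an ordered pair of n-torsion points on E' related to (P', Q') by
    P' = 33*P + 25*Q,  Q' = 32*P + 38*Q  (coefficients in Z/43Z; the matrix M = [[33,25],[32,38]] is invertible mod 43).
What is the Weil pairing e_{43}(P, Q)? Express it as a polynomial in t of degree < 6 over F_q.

154991116748933 + 70476272502884*t + 182065814071633*t^2 + 194979467456349*t^3 + 97227781037824*t^4 + 166020019372287*t^5

Since e_{43}(P,P)=e_{43}(Q,Q)=1 and e_{43}(Q,P)=e_{43}(P,Q)^{-1}, expanding e_{43}(33*P + 25*Q,32*P + 38*Q) leaves e(P,Q)^det(M).
So e_{43}(P,Q) = e_{43}(P',Q')^{9}, since 24*9 = 1 mod 43.
Run Miller on y^2=x^3+56414113106956*x+130617428138375 over F_{237030770081359}: ladder 101011 (6 bits); e = f_P(D_Q)/f_Q(D_P).
f_P(D_Q)/f_Q(D_P) = 157078422126188 + 108624783132495*t + 4736467351448*t^2 + 99104305435105*t^3 + 109580587341670*t^4 + 105901516199570*t^5.
(157078422126188 + 108624783132495*t + 4736467351448*t^2 + 99104305435105*t^3 + 109580587341670*t^4 + 105901516199570*t^5)^{9} mod (237030770081359,f) = 154991116748933 + 70476272502884*t + 182065814071633*t^2 + 194979467456349*t^3 + 97227781037824*t^4 + 166020019372287*t^5.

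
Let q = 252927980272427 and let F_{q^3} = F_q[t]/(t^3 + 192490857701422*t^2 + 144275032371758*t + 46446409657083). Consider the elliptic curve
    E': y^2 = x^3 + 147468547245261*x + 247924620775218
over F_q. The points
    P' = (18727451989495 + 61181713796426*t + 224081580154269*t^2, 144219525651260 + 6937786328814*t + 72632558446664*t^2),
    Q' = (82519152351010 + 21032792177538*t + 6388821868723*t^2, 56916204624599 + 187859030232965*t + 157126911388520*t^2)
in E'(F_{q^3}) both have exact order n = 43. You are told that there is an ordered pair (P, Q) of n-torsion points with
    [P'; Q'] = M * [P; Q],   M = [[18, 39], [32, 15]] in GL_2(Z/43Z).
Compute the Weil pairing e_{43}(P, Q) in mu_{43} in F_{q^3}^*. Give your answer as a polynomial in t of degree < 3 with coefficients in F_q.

59946170830811 + 46279751659504*t + 210405349310100*t^2

e_{43} is bilinear + alternating on E[43], so e_{43}(18*P + 39*Q, 32*P + 15*Q) = e_{43}(P,Q)^(18*15-39*32).
So e_{43}(P,Q) = e_{43}(P',Q')^{4}, since 11*4 = 1 mod 43.
6-bit Miller (101011) on E'/F_{252927980272427} with a'=147468547245261, b'=247924620775218: accumulate tangent/chord ratios at Q'+S and P'+S'.
Result: e(P',Q') = 128373363763335 + 21203936091303*t + 170473198577256*t^2.
Thus e_{43}(P,Q) = 59946170830811 + 46279751659504*t + 210405349310100*t^2.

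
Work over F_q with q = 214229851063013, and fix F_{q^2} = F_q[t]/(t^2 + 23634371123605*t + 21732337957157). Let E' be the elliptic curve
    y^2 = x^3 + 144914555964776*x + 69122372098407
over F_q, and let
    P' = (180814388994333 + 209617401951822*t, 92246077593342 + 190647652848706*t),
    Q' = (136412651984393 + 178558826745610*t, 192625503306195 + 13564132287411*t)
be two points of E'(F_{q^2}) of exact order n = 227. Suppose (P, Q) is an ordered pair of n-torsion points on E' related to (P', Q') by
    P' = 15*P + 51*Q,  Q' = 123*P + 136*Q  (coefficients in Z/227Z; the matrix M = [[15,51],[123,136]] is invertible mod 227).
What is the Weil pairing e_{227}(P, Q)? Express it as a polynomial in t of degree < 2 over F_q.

Under M = [[15,51],[123,136]] in GL_2(Z/227), e_{227}(P',Q') = e_{227}(P,Q)^(15*136-51*123 mod 227).
15*136 - 51*123 = -4233; reduced mod 227: det = 80, inverse 105.
Miller loop for e_{227} over F_{214229851063013^2}: bits of 227 = 11100011; 7 double steps + 4 add steps, l/v at each.
Miller gives e_{227}(P',Q') = 165380149275617 + 60663590568135*t in F_{214229851063013^2}.
(165380149275617 + 60663590568135*t)^{105} mod (214229851063013,f) = 186249510934619 + 82544585059900*t.

186249510934619 + 82544585059900*t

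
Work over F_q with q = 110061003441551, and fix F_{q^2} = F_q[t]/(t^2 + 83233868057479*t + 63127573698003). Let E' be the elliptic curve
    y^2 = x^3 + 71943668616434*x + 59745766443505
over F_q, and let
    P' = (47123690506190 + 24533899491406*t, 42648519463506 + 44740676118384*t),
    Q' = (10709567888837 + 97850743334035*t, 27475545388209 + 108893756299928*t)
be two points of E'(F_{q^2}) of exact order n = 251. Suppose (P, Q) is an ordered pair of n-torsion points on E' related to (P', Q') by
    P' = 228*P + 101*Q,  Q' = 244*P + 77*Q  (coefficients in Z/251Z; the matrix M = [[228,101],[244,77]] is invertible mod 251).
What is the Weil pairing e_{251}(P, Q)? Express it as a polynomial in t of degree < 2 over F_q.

64702171742020 + 22956874429529*t

Since e_{251}(P,P)=e_{251}(Q,Q)=1 and e_{251}(Q,P)=e_{251}(P,Q)^{-1}, expanding e_{251}(228*P + 101*Q,244*P + 77*Q) leaves e(P,Q)^det(M).
det(M) mod 251 = 191; its inverse in (Z/251)^* is 46 (check: 191*46 mod 251 = 1).
Double-and-add over 11111011: 8-1 doublings, 7-1 additions; each step l_{T,T}/v_{2T} or l_{T,P'}/v at Q'+S for random S.
f_P(D_Q)/f_Q(D_P) = 79657114225803 + 86833648968149*t.
Raise to 46: e(P,Q) = 64702171742020 + 22956874429529*t in mu_{251}.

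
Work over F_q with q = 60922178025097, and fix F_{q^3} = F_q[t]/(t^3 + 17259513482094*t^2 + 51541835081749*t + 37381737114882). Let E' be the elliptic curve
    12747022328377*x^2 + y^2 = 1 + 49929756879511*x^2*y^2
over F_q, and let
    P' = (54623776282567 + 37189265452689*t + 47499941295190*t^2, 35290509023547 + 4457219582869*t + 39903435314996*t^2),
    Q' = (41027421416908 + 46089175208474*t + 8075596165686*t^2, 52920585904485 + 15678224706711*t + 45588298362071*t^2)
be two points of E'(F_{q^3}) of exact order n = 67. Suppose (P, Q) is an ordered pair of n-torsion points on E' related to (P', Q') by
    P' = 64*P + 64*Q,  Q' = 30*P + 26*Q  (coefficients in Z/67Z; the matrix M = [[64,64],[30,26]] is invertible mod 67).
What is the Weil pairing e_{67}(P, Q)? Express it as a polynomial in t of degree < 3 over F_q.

8089058271841 + 5991823394019*t + 53499514180164*t^2

Since e_{67}(P,P)=e_{67}(Q,Q)=1 and e_{67}(Q,P)=e_{67}(P,Q)^{-1}, expanding e_{67}(64*P + 64*Q,30*P + 26*Q) leaves e(P,Q)^det(M).
Hence e(P,Q) = e(P',Q')^{28} where 28 = 12^{-1} mod 67.
Edwards->Montgomery: u=(1+y)/(1-y), v=u/x -> 55674404617997v^2=u^3+5176296805732u^2+u; then x_W=21165405374765u+51060915218046: y^2=x^3+34865875949357*x+41102799459578.
n = 67 = (1000011)_2 (7 bits, wt 3); accumulate f_{67,P'}(Q'+S)/f_{67,P'}(S) along the 6-step ladder.
f_P(D_Q)/f_Q(D_P) = 33642408671006 + 43681990343578*t + 41054118873758*t^2.
Thus e_{67}(P,Q) = 8089058271841 + 5991823394019*t + 53499514180164*t^2.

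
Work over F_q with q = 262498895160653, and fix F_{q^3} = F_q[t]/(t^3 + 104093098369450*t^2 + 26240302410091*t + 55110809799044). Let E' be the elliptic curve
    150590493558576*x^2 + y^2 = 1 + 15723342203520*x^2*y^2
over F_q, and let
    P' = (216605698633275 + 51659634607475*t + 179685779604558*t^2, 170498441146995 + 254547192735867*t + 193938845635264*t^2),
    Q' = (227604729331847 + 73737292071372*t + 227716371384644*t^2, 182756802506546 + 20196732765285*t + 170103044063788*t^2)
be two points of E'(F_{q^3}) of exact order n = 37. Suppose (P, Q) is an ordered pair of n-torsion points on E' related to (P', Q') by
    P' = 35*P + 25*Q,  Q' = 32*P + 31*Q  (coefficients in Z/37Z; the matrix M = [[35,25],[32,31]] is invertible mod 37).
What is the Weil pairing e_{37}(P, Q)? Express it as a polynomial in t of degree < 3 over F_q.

75860201938618 + 195666928480758*t + 235669039659047*t^2

The 37-Weil pairing on E[37] over F_{262498895160653} is alternating-bilinear: e_{37}(P',Q') = e_{37}(P,Q)^det(M).
det M = 35*31 - 25*32 = 285 = 26 (mod 37); 26^{-1} = 10 (mod 37).
Edwards->Montgomery: u=(1+y)/(1-y), v=u/x -> 84970482327412v^2=u^3+45251113875139u^2+u; then x_W=33716787838764u+27718972627016: y^2=x^3+4157052681468*x+259315263050718.
Run Miller on y^2=x^3+4157052681468*x+259315263050718 over F_{262498895160653}: ladder 100101 (6 bits); e = f_P(D_Q)/f_Q(D_P).
So e_{37}(P',Q') = 93907302361811 + 41498636399108*t + 20337800064596*t^2.
Raise to 10: e(P,Q) = 75860201938618 + 195666928480758*t + 235669039659047*t^2 in mu_{37}.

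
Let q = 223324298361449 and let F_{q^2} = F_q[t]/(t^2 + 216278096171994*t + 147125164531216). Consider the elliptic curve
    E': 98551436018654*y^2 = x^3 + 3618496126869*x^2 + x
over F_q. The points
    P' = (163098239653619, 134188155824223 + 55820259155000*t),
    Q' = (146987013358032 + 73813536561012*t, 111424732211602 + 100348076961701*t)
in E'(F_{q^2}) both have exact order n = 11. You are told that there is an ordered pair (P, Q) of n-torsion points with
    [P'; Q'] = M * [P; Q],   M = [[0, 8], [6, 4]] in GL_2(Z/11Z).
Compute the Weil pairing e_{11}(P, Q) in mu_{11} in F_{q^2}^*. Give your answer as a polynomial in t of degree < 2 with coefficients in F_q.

27284484205977 + 69108791532982*t

Alternating bilinearity on E[11] (values in mu_{11} in F_{223324298361449^2}) gives e(P',Q') = e(P,Q)^det(M).
So e_{11}(P,Q) = e_{11}(P',Q')^{8}, since 7*8 = 1 mod 11.
Set x_W=66982199891154*u+196486949824324, y_W=66982199891154*v; then E': y_W^2=x_W^3+138932886190206*x_W+9966624190342.
Miller loop for e_{11} over F_{223324298361449^2}: bits of 11 = 1011; 3 double steps + 2 add steps, l/v at each.
The quotient is 26625162377396 + 178693154808469*t.
e_{11}(P,Q) = (26625162377396 + 178693154808469*t)^{8} = 27284484205977 + 69108791532982*t.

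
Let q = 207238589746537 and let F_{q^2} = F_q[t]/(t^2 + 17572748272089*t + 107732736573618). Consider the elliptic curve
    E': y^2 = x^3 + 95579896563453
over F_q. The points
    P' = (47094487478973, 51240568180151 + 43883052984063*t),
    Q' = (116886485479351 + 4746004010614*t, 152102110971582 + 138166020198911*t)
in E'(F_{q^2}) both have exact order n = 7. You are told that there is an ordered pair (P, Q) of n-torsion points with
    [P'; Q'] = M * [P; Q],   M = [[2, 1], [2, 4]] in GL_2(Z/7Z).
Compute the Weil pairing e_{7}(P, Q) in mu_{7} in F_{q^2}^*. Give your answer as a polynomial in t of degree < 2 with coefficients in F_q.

71499425562254 + 45502536568523*t

Since e_{7}(P,P)=e_{7}(Q,Q)=1 and e_{7}(Q,P)=e_{7}(P,Q)^{-1}, expanding e_{7}(2*P + 1*Q,2*P + 4*Q) leaves e(P,Q)^det(M).
Hence e(P,Q) = e(P',Q')^{6} where 6 = 6^{-1} mod 7.
Run Miller on y^2=x^3+95579896563453 over F_{207238589746537}: ladder 111 (3 bits); e = f_P(D_Q)/f_Q(D_P).
f_P(D_Q)/f_Q(D_P) = 105029021993739 + 161736053178014*t.
e_{7}(P,Q) = (105029021993739 + 161736053178014*t)^{6} = 71499425562254 + 45502536568523*t.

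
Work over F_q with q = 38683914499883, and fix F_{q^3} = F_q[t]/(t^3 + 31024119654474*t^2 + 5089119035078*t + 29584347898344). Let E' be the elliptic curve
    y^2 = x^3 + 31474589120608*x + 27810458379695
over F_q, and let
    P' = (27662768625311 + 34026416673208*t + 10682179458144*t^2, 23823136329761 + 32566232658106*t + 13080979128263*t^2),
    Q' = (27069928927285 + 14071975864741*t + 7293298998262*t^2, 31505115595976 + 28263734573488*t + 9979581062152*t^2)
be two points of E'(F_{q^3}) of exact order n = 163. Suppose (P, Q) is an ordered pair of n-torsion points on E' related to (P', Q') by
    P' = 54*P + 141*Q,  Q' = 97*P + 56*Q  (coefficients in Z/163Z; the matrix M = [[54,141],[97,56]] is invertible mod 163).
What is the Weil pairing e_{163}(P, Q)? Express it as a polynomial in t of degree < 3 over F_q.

6972070052476 + 9351164480062*t + 32264174634715*t^2

Since e_{163}(P,P)=e_{163}(Q,Q)=1 and e_{163}(Q,P)=e_{163}(P,Q)^{-1}, expanding e_{163}(54*P + 141*Q,97*P + 56*Q) leaves e(P,Q)^det(M).
So e_{163}(P,Q) = e_{163}(P',Q')^{59}, since 105*59 = 1 mod 163.
Miller loop for e_{163} over F_{38683914499883^3}: bits of 163 = 10100011; 7 double steps + 3 add steps, l/v at each.
f_P(D_Q)/f_Q(D_P) = 5607976541555 + 25991385967927*t + 12940307432050*t^2.
(5607976541555 + 25991385967927*t + 12940307432050*t^2)^{59} mod (38683914499883,f) = 6972070052476 + 9351164480062*t + 32264174634715*t^2.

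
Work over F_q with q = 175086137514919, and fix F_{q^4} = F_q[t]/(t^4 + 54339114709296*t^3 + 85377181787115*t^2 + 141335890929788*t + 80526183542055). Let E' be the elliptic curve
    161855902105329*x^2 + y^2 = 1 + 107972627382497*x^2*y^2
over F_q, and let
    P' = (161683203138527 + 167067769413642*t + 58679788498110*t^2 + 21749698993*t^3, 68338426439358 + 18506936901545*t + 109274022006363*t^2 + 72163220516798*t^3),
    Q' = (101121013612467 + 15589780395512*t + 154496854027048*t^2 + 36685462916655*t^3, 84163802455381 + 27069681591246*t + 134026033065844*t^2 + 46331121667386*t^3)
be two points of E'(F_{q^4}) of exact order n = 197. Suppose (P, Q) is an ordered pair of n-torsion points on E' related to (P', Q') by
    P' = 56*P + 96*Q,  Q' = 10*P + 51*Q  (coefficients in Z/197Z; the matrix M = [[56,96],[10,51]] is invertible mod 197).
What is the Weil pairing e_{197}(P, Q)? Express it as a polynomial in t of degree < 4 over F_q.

The 197-Weil pairing on E[197] over F_{175086137514919} is alternating-bilinear: e_{197}(P',Q') = e_{197}(P,Q)^det(M).
det M = 56*51 - 96*10 = 1896 = 123 (mod 197); 123^{-1} = 189 (mod 197).
Map (x,y)_Ed via u=(1+y)/(1-y), v=(1+y)/((1-y)x) to Montgomery A=93765822299743,B=91198416928106; then to (a',b')=(93014325788238,18279815638333).
n = 197 = (11000101)_2 (8 bits, wt 4); accumulate f_{197,P'}(Q'+S)/f_{197,P'}(S) along the 7-step ladder.
Result: e(P',Q') = 160622601684542 + 133939119982878*t + 48199810203576*t^2 + 167930354915697*t^3.
Thus e_{197}(P,Q) = 91666185515447 + 59108947570198*t + 14951125881413*t^2 + 125691976200791*t^3.

91666185515447 + 59108947570198*t + 14951125881413*t^2 + 125691976200791*t^3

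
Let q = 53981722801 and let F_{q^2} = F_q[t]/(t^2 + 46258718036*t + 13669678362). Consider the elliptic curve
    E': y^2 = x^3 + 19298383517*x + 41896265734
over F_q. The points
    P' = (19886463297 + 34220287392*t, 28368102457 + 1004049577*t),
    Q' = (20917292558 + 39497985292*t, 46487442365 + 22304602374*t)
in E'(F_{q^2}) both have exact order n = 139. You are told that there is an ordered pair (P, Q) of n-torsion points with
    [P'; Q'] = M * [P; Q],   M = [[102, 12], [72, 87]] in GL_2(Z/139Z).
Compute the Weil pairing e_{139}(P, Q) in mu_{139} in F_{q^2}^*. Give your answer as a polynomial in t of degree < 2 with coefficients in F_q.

e_{139} is bilinear + alternating on E[139], so e_{139}(102*P + 12*Q, 72*P + 87*Q) = e_{139}(P,Q)^(102*87-12*72).
det M = 102*87 - 12*72 = 8010 = 87 (mod 139); 87^{-1} = 8 (mod 139).
Double-and-add over 10001011: 8-1 doublings, 4-1 additions; each step l_{T,T}/v_{2T} or l_{T,P'}/v at Q'+S for random S.
So e_{139}(P',Q') = 24909063281 + 42926393241*t.
e_{139}(P,Q) = (24909063281 + 42926393241*t)^{8} = 37789733361 + 10956248381*t.

37789733361 + 10956248381*t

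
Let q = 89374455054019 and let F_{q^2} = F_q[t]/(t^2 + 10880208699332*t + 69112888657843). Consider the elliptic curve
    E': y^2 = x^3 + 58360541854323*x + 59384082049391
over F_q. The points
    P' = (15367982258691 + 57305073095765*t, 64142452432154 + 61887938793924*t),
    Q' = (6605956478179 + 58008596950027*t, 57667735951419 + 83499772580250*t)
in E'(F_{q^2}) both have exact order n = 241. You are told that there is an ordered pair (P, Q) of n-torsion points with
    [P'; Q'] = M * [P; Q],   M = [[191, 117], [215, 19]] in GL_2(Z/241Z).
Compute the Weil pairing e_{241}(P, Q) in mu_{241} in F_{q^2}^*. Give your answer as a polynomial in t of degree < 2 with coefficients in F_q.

Alternating bilinearity on E[241] (values in mu_{241} in F_{89374455054019^2}) gives e(P',Q') = e(P,Q)^det(M).
det(M) mod 241 = 164; its inverse in (Z/241)^* is 169 (check: 164*169 mod 241 = 1).
Double-and-add over 11110001: 8-1 doublings, 5-1 additions; each step l_{T,T}/v_{2T} or l_{T,P'}/v at Q'+S for random S.
Miller gives e_{241}(P',Q') = 15050671383597 + 19187852692464*t in F_{89374455054019^2}.
Thus e_{241}(P,Q) = 17746165347558 + 44346006584530*t.

17746165347558 + 44346006584530*t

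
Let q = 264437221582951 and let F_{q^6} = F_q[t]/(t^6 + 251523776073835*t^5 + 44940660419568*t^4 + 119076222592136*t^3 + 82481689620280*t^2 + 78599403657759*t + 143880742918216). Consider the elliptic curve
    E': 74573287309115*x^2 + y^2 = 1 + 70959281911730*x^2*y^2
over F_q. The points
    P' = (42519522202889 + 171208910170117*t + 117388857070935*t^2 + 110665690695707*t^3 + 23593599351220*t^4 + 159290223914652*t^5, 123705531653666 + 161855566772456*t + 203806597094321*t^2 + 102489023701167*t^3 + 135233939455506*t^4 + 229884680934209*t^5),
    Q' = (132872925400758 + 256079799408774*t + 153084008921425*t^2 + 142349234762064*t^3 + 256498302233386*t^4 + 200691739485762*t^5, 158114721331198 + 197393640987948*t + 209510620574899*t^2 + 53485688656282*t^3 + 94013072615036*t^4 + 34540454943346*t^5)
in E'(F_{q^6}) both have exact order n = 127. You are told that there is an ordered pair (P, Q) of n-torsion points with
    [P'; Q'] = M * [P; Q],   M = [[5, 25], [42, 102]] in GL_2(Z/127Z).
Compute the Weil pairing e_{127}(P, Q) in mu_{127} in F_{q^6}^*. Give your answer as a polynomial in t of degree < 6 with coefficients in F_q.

e_{127} is bilinear + alternating on E[127], so e_{127}(5*P + 25*Q, 42*P + 102*Q) = e_{127}(P,Q)^(5*102-25*42).
5*102 - 25*42 = -540; reduced mod 127: det = 95, inverse 123.
Map (x,y)_Ed via u=(1+y)/(1-y), v=(1+y)/((1-y)x) to Montgomery A=26669707716051,B=240216772192120; then to (a',b')=(185117601747790,250757999088005).
Miller loop for e_{127} over F_{264437221582951^6}: bits of 127 = 1111111; 6 double steps + 6 add steps, l/v at each.
Result: e(P',Q') = 85899006062759 + 64892534616817*t + 63196317795023*t^2 + 241010247196299*t^3 + 235185820755066*t^4 + 253789741608865*t^5.
Thus e_{127}(P,Q) = 12643592345572 + 223780420789489*t + 183660388477994*t^2 + 10347290671255*t^3 + 208102764662806*t^4 + 18943752255544*t^5.

12643592345572 + 223780420789489*t + 183660388477994*t^2 + 10347290671255*t^3 + 208102764662806*t^4 + 18943752255544*t^5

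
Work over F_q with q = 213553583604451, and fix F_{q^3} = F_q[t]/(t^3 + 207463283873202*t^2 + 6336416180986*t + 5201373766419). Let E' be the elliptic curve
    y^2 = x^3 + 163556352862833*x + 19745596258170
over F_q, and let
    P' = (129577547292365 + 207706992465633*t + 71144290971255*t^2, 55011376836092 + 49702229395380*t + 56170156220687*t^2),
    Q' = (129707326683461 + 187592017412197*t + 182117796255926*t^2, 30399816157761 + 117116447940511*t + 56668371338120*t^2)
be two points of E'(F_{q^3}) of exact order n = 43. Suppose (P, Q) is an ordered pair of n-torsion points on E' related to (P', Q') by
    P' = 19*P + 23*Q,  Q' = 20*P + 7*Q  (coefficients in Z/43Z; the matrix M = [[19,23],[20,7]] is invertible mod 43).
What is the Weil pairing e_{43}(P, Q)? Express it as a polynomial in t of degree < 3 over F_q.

e_{43} is bilinear + alternating on E[43], so e_{43}(19*P + 23*Q, 20*P + 7*Q) = e_{43}(P,Q)^(19*7-23*20).
det(M) mod 43 = 17; its inverse in (Z/43)^* is 38 (check: 17*38 mod 43 = 1).
Miller loop for e_{43} over F_{213553583604451^3}: bits of 43 = 101011; 5 double steps + 3 add steps, l/v at each.
The quotient is 3901035904177 + 204999862596846*t + 96025452591512*t^2.
e_{43}(P,Q) = (3901035904177 + 204999862596846*t + 96025452591512*t^2)^{38} = 39234976027627 + 75642319492374*t + 161115884750395*t^2.

39234976027627 + 75642319492374*t + 161115884750395*t^2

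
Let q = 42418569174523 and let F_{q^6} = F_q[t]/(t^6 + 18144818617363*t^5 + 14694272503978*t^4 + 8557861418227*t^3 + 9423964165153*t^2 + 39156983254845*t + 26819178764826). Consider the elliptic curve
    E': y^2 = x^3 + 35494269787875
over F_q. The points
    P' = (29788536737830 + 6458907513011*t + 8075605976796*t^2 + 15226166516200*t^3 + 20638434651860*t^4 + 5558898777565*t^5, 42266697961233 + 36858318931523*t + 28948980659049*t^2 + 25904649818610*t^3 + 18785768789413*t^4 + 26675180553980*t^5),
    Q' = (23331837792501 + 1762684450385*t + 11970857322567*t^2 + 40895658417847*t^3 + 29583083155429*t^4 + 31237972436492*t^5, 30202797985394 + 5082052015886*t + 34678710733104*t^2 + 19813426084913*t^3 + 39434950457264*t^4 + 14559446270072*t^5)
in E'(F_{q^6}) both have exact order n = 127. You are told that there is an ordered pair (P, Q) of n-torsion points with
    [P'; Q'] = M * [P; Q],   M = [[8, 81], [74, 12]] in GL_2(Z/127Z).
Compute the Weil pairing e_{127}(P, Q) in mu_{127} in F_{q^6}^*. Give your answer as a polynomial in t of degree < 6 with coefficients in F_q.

Alternating bilinearity on E[127] (values in mu_{127} in F_{42418569174523^6}) gives e(P',Q') = e(P,Q)^det(M).
Hence e(P,Q) = e(P',Q')^{34} where 34 = 71^{-1} mod 127.
n = 127 = (1111111)_2 (7 bits, wt 7); accumulate f_{127,P'}(Q'+S)/f_{127,P'}(S) along the 6-step ladder.
e_{127}(P',Q') = 35860580395640 + 714698580506*t + 20021126901337*t^2 + 40488376726914*t^3 + 22004249137148*t^4 + 22580109518093*t^5.
(35860580395640 + 714698580506*t + 20021126901337*t^2 + 40488376726914*t^3 + 22004249137148*t^4 + 22580109518093*t^5)^{34} mod (42418569174523,f) = 21439623959096 + 5846670299164*t + 27799566134021*t^2 + 15740895184972*t^3 + 5844777300167*t^4 + 2742430200302*t^5.

21439623959096 + 5846670299164*t + 27799566134021*t^2 + 15740895184972*t^3 + 5844777300167*t^4 + 2742430200302*t^5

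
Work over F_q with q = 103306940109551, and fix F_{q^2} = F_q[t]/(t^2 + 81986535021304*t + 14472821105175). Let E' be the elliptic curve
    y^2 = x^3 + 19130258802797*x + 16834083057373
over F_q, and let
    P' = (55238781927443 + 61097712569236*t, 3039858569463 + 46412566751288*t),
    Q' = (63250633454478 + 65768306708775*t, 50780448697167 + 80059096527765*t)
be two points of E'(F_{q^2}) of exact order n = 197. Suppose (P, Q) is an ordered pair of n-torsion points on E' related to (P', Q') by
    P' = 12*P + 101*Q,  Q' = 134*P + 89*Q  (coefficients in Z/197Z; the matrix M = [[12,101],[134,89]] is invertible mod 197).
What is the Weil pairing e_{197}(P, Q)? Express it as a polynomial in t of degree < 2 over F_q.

854245756167 + 88449525947190*t

e_{197} is bilinear + alternating on E[197], so e_{197}(12*P + 101*Q, 134*P + 89*Q) = e_{197}(P,Q)^(12*89-101*134).
Inverting 142 mod 197: 154. Thus e_{197}(P,Q) = e(P',Q')^{154}.
8-bit Miller (11000101) on E'/F_{103306940109551} with a'=19130258802797, b'=16834083057373: accumulate tangent/chord ratios at Q'+S and P'+S'.
e_{197}(P',Q') = 54673672711868 + 44413802657338*t.
Finally e_{197}(P,Q) = 854245756167 + 88449525947190*t.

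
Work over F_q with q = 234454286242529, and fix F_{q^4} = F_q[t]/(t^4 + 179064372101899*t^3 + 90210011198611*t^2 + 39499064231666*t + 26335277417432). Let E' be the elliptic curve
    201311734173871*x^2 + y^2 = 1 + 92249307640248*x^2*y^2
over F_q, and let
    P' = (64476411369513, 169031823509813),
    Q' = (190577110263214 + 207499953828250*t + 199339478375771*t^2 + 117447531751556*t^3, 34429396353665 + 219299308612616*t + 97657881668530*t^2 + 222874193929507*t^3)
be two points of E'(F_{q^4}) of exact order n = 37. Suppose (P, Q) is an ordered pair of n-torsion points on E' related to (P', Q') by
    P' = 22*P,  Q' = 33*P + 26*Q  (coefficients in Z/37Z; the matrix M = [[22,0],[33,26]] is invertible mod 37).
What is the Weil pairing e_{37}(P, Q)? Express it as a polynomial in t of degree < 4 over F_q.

Alternating bilinearity on E[37] (values in mu_{37} in F_{234454286242529^4}) gives e(P',Q') = e(P,Q)^det(M).
22*26 - 0*33 = 572; reduced mod 37: det = 17, inverse 24.
Edwards a_E,d_E -> Montgomery A=86950067488658,B=38212522300180 -> Weierstrass 110630524364304,0 via alpha=88002554676108,beta=85879178194038.
n = 37 = (100101)_2 (6 bits, wt 3); accumulate f_{37,P'}(Q'+S)/f_{37,P'}(S) along the 5-step ladder.
Miller gives e_{37}(P',Q') = 151919378062109 + 3847408124697*t + 177824805142228*t^2 + 229829008875115*t^3 in F_{234454286242529^4}.
e_{37}(P,Q) = (151919378062109 + 3847408124697*t + 177824805142228*t^2 + 229829008875115*t^3)^{24} = 30234410737703 + 192814797836145*t + 157512328442333*t^2 + 171026214177058*t^3.

30234410737703 + 192814797836145*t + 157512328442333*t^2 + 171026214177058*t^3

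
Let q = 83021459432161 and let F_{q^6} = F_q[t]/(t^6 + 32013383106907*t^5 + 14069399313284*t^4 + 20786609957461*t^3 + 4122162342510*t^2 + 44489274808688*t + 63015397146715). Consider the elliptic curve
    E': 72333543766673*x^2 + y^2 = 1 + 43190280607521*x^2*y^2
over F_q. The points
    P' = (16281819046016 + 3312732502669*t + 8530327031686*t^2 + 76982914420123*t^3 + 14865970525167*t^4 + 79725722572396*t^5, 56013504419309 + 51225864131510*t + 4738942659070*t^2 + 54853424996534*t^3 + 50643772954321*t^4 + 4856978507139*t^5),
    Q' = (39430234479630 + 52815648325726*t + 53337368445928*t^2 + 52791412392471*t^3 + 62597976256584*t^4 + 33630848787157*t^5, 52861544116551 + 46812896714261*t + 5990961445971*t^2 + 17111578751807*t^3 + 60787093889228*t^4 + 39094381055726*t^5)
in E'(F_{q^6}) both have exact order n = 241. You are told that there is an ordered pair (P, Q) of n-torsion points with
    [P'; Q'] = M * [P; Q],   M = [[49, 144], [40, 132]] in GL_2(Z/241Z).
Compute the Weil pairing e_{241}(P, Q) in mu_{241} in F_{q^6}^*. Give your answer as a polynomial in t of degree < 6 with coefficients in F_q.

e_{241}(aP+bQ,cP+dQ) = e_{241}(P,Q)^(ad-bc); with (a,b,c,d)=(49,144,40,132) this gives the det-241 law.
Hence e(P,Q) = e(P',Q')^{16} where 16 = 226^{-1} mod 241.
Edwards a_E,d_E -> Montgomery A=20796985392233,B=42140443722163 -> Weierstrass 68313381745863,35573785918470 via alpha=74601610350473,beta=7285815789788.
Run Miller on y^2=x^3+68313381745863*x+35573785918470 over F_{83021459432161}: ladder 11110001 (8 bits); e = f_P(D_Q)/f_Q(D_P).
Result: e(P',Q') = 46188147371820 + 77431319546819*t + 52821774653060*t^2 + 38913851907975*t^3 + 12769183177850*t^4 + 17499737795196*t^5.
(46188147371820 + 77431319546819*t + 52821774653060*t^2 + 38913851907975*t^3 + 12769183177850*t^4 + 17499737795196*t^5)^{16} mod (83021459432161,f) = 63961301904955 + 8529210101042*t + 70340501333619*t^2 + 17329871216269*t^3 + 60466449041532*t^4 + 24048614592810*t^5.

63961301904955 + 8529210101042*t + 70340501333619*t^2 + 17329871216269*t^3 + 60466449041532*t^4 + 24048614592810*t^5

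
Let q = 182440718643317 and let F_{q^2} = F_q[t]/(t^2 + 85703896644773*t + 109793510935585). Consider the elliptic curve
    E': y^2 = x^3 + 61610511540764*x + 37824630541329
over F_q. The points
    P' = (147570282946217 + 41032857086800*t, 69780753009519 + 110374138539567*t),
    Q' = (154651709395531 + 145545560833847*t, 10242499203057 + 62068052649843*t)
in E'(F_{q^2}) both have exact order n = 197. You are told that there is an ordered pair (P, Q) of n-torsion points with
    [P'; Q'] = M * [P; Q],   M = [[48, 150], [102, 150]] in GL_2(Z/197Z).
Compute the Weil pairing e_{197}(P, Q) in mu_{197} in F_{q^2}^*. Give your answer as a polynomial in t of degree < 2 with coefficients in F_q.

165973843336909 + 13332860648996*t

e_{197}(aP+bQ,cP+dQ) = e_{197}(P,Q)^(ad-bc); with (a,b,c,d)=(48,150,102,150) this gives the det-197 law.
Hence e(P,Q) = e(P',Q')^{137} where 137 = 174^{-1} mod 197.
Run Miller on y^2=x^3+61610511540764*x+37824630541329 over F_{182440718643317}: ladder 11000101 (8 bits); e = f_P(D_Q)/f_Q(D_P).
The quotient is 126127058520268 + 140740268292734*t.
Raise to 137: e(P,Q) = 165973843336909 + 13332860648996*t in mu_{197}.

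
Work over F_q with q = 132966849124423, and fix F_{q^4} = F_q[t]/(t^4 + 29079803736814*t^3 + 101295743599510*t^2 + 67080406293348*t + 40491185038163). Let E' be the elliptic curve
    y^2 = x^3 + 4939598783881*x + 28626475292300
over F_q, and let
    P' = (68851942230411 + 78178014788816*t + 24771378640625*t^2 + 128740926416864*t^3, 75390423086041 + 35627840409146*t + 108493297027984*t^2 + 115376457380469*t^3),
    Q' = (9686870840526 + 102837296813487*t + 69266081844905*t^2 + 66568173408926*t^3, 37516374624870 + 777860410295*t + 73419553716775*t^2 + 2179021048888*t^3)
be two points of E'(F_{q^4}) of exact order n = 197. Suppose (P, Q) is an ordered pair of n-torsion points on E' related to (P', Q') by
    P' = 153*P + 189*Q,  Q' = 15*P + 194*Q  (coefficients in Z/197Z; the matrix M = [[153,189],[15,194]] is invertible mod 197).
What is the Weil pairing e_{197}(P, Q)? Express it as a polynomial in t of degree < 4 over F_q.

Since e_{197}(P,P)=e_{197}(Q,Q)=1 and e_{197}(Q,P)=e_{197}(P,Q)^{-1}, expanding e_{197}(153*P + 189*Q,15*P + 194*Q) leaves e(P,Q)^det(M).
Inverting 55 mod 197: 43. Thus e_{197}(P,Q) = e(P',Q')^{43}.
n = 197 = (11000101)_2 (8 bits, wt 4); accumulate f_{197,P'}(Q'+S)/f_{197,P'}(S) along the 7-step ladder.
So e_{197}(P',Q') = 67349474440614 + 126116996569877*t + 83297382705342*t^2 + 40965921979837*t^3.
Hence e(P,Q) = 112807926740263 + 41098321826458*t + 33881619355081*t^2 + 97912992788429*t^3 in F_{132966849124423^4}^*.

112807926740263 + 41098321826458*t + 33881619355081*t^2 + 97912992788429*t^3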